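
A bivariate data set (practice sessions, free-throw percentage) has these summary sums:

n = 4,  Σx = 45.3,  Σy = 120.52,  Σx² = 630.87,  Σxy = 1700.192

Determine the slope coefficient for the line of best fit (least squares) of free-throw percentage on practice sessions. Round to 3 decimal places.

2.845

Sxx = Σx² − (Σx)²/n = 630.87 − 513.0225 = 117.8475
Sxy = Σxy − (Σx)(Σy)/n = 1700.192 − 1364.889 = 335.303
b = Sxy/Sxx = 335.303/117.8475 = 2.845228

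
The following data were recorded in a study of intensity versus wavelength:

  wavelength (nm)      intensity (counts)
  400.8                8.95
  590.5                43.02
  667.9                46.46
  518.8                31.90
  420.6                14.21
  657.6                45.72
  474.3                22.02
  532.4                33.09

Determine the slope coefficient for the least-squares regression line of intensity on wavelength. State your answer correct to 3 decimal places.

0.140

n = 8, Σx = 4262.9, Σy = 245.37, Σxy = 140674.224, Σx² = 2342327.11
Sxx = Σx² − (Σx)²/n = 2342327.11 − 2271539.55125 = 70787.55875
Sxy = Σxy − (Σx)(Σy)/n = 140674.224 − 130748.471625 = 9925.752375
b = Sxy/Sxx = 9925.752375/70787.55875 = 0.140219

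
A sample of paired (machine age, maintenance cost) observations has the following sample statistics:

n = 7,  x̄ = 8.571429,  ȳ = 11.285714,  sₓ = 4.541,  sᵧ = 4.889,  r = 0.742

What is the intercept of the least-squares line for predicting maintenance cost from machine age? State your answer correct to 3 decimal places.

b = r · sᵧ/sₓ = 0.742 · 4.889/4.541 = 0.798863
a = ȳ − b·x̄ = 11.285714 − 0.798863·8.571429 = 4.438314

4.438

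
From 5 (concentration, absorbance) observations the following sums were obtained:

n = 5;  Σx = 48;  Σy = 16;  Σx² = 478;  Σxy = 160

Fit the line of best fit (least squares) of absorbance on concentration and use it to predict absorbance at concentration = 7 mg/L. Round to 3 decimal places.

Sxx = Σx² − (Σx)²/n = 478 − 460.8 = 17.2
Sxy = Σxy − (Σx)(Σy)/n = 160 − 153.6 = 6.4
b = Sxy/Sxx = 6.4/17.2 = 0.372093
a = ȳ − b·x̄ = 3.2 − 0.372093·9.6 = -0.372093
ŷ(7) = a + b·7 = -0.372093 + 0.372093·7 = 2.232558

2.233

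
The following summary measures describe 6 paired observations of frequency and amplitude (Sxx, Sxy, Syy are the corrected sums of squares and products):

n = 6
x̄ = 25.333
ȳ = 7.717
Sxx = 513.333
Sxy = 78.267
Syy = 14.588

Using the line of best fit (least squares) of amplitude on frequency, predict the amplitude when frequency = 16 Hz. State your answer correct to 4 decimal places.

b = Sxy/Sxx = 78.267/513.333 = 0.152468
a = ȳ − b·x̄ = 7.717 − 0.152468·25.333 = 3.854521
ŷ(16) = a + b·16 = 3.854521 + 0.152468·16 = 6.294014

6.2940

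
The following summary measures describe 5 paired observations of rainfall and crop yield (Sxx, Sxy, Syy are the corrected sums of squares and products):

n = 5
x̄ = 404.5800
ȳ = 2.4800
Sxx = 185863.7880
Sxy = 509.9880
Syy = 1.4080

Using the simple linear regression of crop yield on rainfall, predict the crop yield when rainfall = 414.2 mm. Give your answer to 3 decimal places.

2.506

b = Sxy/Sxx = 509.988/185863.788 = 0.002744
a = ȳ − b·x̄ = 2.48 − 0.002744·404.58 = 1.369881
ŷ(414.2) = a + b·414.2 = 1.369881 + 0.002744·414.2 = 2.506396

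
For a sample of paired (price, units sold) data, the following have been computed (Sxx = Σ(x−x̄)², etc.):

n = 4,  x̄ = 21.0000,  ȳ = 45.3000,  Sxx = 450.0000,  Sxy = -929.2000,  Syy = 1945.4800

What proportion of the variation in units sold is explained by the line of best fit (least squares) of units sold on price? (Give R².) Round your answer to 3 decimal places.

0.986

R² = Sxy²/(Sxx·Syy) = (-929.2)²/(450·1945.48) = 0.986232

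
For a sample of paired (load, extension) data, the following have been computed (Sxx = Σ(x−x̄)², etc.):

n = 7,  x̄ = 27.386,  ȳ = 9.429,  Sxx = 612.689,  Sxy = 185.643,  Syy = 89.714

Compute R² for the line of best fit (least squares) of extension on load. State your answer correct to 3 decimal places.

0.627

R² = Sxy²/(Sxx·Syy) = (185.643)²/(612.689·89.714) = 0.626985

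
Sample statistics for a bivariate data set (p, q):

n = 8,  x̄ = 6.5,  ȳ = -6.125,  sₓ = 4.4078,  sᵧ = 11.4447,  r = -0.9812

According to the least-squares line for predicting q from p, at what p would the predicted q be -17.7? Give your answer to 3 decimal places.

11.043

b = r · sᵧ/sₓ = -0.9812 · 11.4447/4.4078 = -2.547652
a = ȳ − b·x̄ = -6.125 − (-2.547652)·6.5 = 10.434737
Set a + b·x = -17.7: x = (-17.7 − 10.434737) / (-2.547652) = 11.043400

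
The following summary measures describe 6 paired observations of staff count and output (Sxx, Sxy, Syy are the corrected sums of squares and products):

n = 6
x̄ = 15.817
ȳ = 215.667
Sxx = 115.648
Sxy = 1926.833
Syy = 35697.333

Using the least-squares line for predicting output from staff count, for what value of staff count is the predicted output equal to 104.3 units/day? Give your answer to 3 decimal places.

b = Sxy/Sxx = 1926.833/115.648 = 16.661187
a = ȳ − b·x̄ = 215.667 − 16.661187·15.817 = -47.863001
Set a + b·x = 104.3: x = (104.3 − (-47.863001)) / 16.661187 = 9.132783

9.133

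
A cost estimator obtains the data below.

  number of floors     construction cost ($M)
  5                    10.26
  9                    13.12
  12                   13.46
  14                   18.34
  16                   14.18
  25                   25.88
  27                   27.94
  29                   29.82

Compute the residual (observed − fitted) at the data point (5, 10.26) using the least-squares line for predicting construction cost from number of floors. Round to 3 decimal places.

1.272

n = 8, Σx = 137, Σy = 153, Σxy = 3080.7, Σx² = 2897
Sxx = Σx² − (Σx)²/n = 2897 − 2346.125 = 550.875
Sxy = Σxy − (Σx)(Σy)/n = 3080.7 − 2620.125 = 460.575
b = Sxy/Sxx = 460.575/550.875 = 0.836079
a = ȳ − b·x̄ = 19.125 − 0.836079·17.125 = 4.807148
ŷ(5) = 4.807148 + 0.836079·5 = 8.987543
residual = y − ŷ = 10.26 − 8.987543 = 1.272457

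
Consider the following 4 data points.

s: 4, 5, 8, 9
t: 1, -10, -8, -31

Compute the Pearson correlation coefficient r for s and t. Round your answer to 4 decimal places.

-0.7963

n = 4, Σx = 26, Σy = -48, Σxy = -389, Σx² = 186, Σy² = 1126
Sxx = Σx² − (Σx)²/n = 186 − 169 = 17
Sxy = Σxy − (Σx)(Σy)/n = -389 − (-312) = -77
Syy = Σy² − (Σy)²/n = 1126 − 576 = 550
r = Sxy/√(Sxx·Syy) = -77/√(9350) = -77/96.695398 = -0.796315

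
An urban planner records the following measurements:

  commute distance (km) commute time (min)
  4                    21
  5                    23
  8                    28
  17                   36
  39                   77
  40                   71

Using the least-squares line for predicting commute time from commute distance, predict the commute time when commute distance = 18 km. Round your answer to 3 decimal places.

41.431

n = 6, Σx = 113, Σy = 256, Σxy = 6878, Σx² = 3515
Sxx = Σx² − (Σx)²/n = 3515 − 2128.166667 = 1386.833333
Sxy = Σxy − (Σx)(Σy)/n = 6878 − 4821.333333 = 2056.666667
b = Sxy/Sxx = 2056.666667/1386.833333 = 1.482995
a = ȳ − b·x̄ = 42.666667 − 1.482995·18.833333 = 14.736931
ŷ(18) = a + b·18 = 14.736931 + 1.482995·18 = 41.430838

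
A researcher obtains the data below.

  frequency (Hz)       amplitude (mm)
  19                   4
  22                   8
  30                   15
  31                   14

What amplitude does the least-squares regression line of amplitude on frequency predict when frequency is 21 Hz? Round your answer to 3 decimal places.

6.371

n = 4, Σx = 102, Σy = 41, Σxy = 1136, Σx² = 2706
Sxx = Σx² − (Σx)²/n = 2706 − 2601 = 105
Sxy = Σxy − (Σx)(Σy)/n = 1136 − 1045.5 = 90.5
b = Sxy/Sxx = 90.5/105 = 0.861905
a = ȳ − b·x̄ = 10.25 − 0.861905·25.5 = -11.728571
ŷ(21) = a + b·21 = -11.728571 + 0.861905·21 = 6.371429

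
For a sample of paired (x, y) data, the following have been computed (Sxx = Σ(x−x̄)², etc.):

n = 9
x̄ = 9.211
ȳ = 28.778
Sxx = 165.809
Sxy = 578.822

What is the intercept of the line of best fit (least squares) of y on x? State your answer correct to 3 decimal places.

-3.377

b = Sxy/Sxx = 578.822/165.809 = 3.490896
a = ȳ − b·x̄ = 28.778 − 3.490896·9.211 = -3.376644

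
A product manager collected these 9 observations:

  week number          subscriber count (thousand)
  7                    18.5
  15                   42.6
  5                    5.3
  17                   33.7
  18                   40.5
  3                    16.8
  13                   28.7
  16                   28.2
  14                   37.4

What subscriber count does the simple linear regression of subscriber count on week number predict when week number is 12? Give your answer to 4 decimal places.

27.9667

n = 9, Σx = 108, Σy = 251.7, Σxy = 3495.2, Σx² = 1542
Sxx = Σx² − (Σx)²/n = 1542 − 1296 = 246
Sxy = Σxy − (Σx)(Σy)/n = 3495.2 − 3020.4 = 474.8
b = Sxy/Sxx = 474.8/246 = 1.930081
a = ȳ − b·x̄ = 27.966667 − 1.930081·12 = 4.805691
ŷ(12) = a + b·12 = 4.805691 + 1.930081·12 = 27.966667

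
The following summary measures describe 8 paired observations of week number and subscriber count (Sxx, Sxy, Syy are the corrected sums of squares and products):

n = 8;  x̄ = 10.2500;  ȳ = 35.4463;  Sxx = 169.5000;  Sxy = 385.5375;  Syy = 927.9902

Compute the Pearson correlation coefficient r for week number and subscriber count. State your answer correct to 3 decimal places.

0.972

r = Sxy/√(Sxx·Syy) = 385.5375/√(157294.3389) = 385.5375/396.603503 = 0.972098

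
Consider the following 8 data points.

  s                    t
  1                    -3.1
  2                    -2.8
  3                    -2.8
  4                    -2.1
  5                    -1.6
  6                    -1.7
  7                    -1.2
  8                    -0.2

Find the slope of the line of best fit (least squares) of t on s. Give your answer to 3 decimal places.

n = 8, Σx = 36, Σy = -15.5, Σxy = -53.7, Σx² = 204
Sxx = Σx² − (Σx)²/n = 204 − 162 = 42
Sxy = Σxy − (Σx)(Σy)/n = -53.7 − (-69.75) = 16.05
b = Sxy/Sxx = 16.05/42 = 0.382143

0.382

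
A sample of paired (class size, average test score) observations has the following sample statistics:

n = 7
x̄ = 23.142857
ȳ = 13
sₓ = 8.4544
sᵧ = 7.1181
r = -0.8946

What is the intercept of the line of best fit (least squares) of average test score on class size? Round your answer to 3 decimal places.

b = r · sᵧ/sₓ = -0.8946 · 7.1181/8.4544 = -0.753200
a = ȳ − b·x̄ = 13 − (-0.753200)·23.142857 = 30.431195

30.431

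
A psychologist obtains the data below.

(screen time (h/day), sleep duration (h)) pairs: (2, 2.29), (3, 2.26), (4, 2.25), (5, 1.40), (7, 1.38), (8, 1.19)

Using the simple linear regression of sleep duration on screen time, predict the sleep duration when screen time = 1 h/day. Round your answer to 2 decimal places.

n = 6, Σx = 29, Σy = 10.77, Σxy = 46.54, Σx² = 167
Sxx = Σx² − (Σx)²/n = 167 − 140.166667 = 26.833333
Sxy = Σxy − (Σx)(Σy)/n = 46.54 − 52.055 = -5.515
b = Sxy/Sxx = -5.515/26.833333 = -0.205528
a = ȳ − b·x̄ = 1.795 − (-0.205528)·4.833333 = 2.788385
ŷ(1) = a + b·1 = 2.788385 + (-0.205528)·1 = 2.582857

2.58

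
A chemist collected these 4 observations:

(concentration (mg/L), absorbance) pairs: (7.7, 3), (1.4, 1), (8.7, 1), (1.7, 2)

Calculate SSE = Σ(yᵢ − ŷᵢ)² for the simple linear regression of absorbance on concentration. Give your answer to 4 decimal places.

2.6132

n = 4, Σx = 19.5, Σy = 7, Σxy = 36.6, Σx² = 139.83, Σy² = 15
Sxx = Σx² − (Σx)²/n = 139.83 − 95.0625 = 44.7675
Sxy = Σxy − (Σx)(Σy)/n = 36.6 − 34.125 = 2.475
Syy = Σy² − (Σy)²/n = 15 − 12.25 = 2.75
b = Sxy/Sxx = 2.475/44.7675 = 0.055286
SSE = Syy − b·Sxy = 2.75 − 0.055286·2.475 = 2.613168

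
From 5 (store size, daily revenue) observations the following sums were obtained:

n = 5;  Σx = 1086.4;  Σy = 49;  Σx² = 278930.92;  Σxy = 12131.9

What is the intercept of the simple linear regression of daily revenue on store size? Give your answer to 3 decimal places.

Sxx = Σx² − (Σx)²/n = 278930.92 − 236052.992 = 42877.928
Sxy = Σxy − (Σx)(Σy)/n = 12131.9 − 10646.72 = 1485.18
b = Sxy/Sxx = 1485.18/42877.928 = 0.034637
a = ȳ − b·x̄ = 9.8 − 0.034637·217.28 = 2.273985

2.274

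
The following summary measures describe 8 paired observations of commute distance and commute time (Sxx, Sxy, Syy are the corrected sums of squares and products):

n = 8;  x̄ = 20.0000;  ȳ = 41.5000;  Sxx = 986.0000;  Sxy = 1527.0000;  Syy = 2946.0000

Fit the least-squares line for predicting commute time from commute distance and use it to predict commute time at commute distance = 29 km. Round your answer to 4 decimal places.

55.4381

b = Sxy/Sxx = 1527/986 = 1.548682
a = ȳ − b·x̄ = 41.5 − 1.548682·20 = 10.526369
ŷ(29) = a + b·29 = 10.526369 + 1.548682·29 = 55.438134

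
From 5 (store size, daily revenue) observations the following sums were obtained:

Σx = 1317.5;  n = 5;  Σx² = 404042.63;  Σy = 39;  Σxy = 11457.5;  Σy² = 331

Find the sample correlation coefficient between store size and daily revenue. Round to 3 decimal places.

0.957

Sxx = Σx² − (Σx)²/n = 404042.63 − 347161.25 = 56881.38
Sxy = Σxy − (Σx)(Σy)/n = 11457.5 − 10276.5 = 1181
Syy = Σy² − (Σy)²/n = 331 − 304.2 = 26.8
r = Sxy/√(Sxx·Syy) = 1181/√(1524420.984) = 1181/1234.674445 = 0.956527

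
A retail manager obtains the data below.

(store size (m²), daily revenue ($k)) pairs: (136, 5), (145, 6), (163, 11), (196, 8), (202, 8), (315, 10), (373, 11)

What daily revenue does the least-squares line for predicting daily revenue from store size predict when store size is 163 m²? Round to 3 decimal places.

n = 7, Σx = 1530, Σy = 59, Σxy = 13780, Σx² = 383664
Sxx = Σx² − (Σx)²/n = 383664 − 334414.285714 = 49249.714286
Sxy = Σxy − (Σx)(Σy)/n = 13780 − 12895.714286 = 884.285714
b = Sxy/Sxx = 884.285714/49249.714286 = 0.017955
a = ȳ − b·x̄ = 8.428571 − 0.017955·218.571429 = 4.504090
ŷ(163) = a + b·163 = 4.504090 + 0.017955·163 = 7.430778

7.431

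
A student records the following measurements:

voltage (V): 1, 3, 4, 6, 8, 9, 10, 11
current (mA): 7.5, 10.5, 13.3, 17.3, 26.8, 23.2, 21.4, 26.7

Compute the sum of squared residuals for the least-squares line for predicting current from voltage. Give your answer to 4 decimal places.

46.0074

n = 8, Σx = 52, Σy = 146.7, Σxy = 1126.9, Σx² = 428, Σy² = 3070.01
Sxx = Σx² − (Σx)²/n = 428 − 338 = 90
Sxy = Σxy − (Σx)(Σy)/n = 1126.9 − 953.55 = 173.35
Syy = Σy² − (Σy)²/n = 3070.01 − 2690.11125 = 379.89875
b = Sxy/Sxx = 173.35/90 = 1.926111
SSE = Syy − b·Sxy = 379.89875 − 1.926111·173.35 = 46.007389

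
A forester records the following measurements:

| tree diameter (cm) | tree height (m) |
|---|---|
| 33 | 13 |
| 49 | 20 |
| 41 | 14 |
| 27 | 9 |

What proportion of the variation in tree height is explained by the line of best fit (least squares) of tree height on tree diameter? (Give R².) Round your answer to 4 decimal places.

n = 4, Σx = 150, Σy = 56, Σxy = 2226, Σx² = 5900, Σy² = 846
Sxx = Σx² − (Σx)²/n = 5900 − 5625 = 275
Sxy = Σxy − (Σx)(Σy)/n = 2226 − 2100 = 126
Syy = Σy² − (Σy)²/n = 846 − 784 = 62
R² = Sxy²/(Sxx·Syy) = (126)²/(275·62) = 0.931144

0.9311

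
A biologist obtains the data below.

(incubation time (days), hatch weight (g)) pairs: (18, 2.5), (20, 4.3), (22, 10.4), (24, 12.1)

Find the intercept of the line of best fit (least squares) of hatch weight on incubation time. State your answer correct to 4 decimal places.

-29.3200

n = 4, Σx = 84, Σy = 29.3, Σxy = 650.2, Σx² = 1784
Sxx = Σx² − (Σx)²/n = 1784 − 1764 = 20
Sxy = Σxy − (Σx)(Σy)/n = 650.2 − 615.3 = 34.9
b = Sxy/Sxx = 34.9/20 = 1.745
a = ȳ − b·x̄ = 7.325 − 1.745·21 = -29.32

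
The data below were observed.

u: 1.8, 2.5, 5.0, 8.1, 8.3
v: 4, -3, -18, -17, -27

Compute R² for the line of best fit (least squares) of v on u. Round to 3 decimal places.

0.836

n = 5, Σx = 25.7, Σy = -61, Σxy = -452.1, Σx² = 168.99, Σy² = 1367
Sxx = Σx² − (Σx)²/n = 168.99 − 132.098 = 36.892
Sxy = Σxy − (Σx)(Σy)/n = -452.1 − (-313.54) = -138.56
Syy = Σy² − (Σy)²/n = 1367 − 744.2 = 622.8
R² = Sxy²/(Sxx·Syy) = (-138.56)²/(36.892·622.8) = 0.835593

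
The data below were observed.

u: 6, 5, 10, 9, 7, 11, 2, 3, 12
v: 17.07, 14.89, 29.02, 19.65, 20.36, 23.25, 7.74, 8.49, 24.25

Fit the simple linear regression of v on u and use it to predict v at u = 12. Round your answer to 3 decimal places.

27.156

n = 9, Σx = 65, Σy = 164.72, Σxy = 1374.14, Σx² = 569
Sxx = Σx² − (Σx)²/n = 569 − 469.444444 = 99.555556
Sxy = Σxy − (Σx)(Σy)/n = 1374.14 − 1189.644444 = 184.495556
b = Sxy/Sxx = 184.495556/99.555556 = 1.853192
a = ȳ − b·x̄ = 18.302222 − 1.853192·7.222222 = 4.918058
ŷ(12) = a + b·12 = 4.918058 + 1.853192·12 = 27.156362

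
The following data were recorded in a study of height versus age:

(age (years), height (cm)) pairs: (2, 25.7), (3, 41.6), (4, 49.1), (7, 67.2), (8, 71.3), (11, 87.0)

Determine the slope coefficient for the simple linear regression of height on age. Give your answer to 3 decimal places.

n = 6, Σx = 35, Σy = 341.9, Σxy = 2370.4, Σx² = 263
Sxx = Σx² − (Σx)²/n = 263 − 204.166667 = 58.833333
Sxy = Σxy − (Σx)(Σy)/n = 2370.4 − 1994.416667 = 375.983333
b = Sxy/Sxx = 375.983333/58.833333 = 6.390652

6.391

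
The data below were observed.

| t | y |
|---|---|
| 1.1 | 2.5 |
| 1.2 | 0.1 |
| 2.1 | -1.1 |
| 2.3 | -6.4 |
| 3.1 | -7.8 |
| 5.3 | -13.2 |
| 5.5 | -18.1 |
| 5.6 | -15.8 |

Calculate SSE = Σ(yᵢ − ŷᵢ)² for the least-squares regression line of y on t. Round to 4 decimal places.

n = 8, Σx = 26.2, Σy = -59.8, Σxy = -296.33, Σx² = 111.66, Σy² = 860.76
Sxx = Σx² − (Σx)²/n = 111.66 − 85.805 = 25.855
Sxy = Σxy − (Σx)(Σy)/n = -296.33 − (-195.845) = -100.485
Syy = Σy² − (Σy)²/n = 860.76 − 447.005 = 413.755
b = Sxy/Sxx = -100.485/25.855 = -3.886482
SSE = Syy − b·Sxy = 413.755 − (-3.886482)·(-100.485) = 23.221826

23.2218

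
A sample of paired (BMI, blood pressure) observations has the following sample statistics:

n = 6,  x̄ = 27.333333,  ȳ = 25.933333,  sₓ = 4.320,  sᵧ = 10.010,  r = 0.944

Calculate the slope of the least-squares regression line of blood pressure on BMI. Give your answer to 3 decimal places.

b = r · sᵧ/sₓ = 0.944 · 10.01/4.32 = 2.187370

2.187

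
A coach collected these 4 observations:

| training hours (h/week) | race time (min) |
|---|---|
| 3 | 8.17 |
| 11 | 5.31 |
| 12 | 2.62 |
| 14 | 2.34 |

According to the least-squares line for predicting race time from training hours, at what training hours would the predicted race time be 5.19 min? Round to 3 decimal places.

8.911

n = 4, Σx = 40, Σy = 18.44, Σxy = 147.12, Σx² = 470
Sxx = Σx² − (Σx)²/n = 470 − 400 = 70
Sxy = Σxy − (Σx)(Σy)/n = 147.12 − 184.4 = -37.28
b = Sxy/Sxx = -37.28/70 = -0.532571
a = ȳ − b·x̄ = 4.61 − (-0.532571)·10 = 9.935714
Set a + b·x = 5.19: x = (5.19 − 9.935714) / (-0.532571) = 8.910944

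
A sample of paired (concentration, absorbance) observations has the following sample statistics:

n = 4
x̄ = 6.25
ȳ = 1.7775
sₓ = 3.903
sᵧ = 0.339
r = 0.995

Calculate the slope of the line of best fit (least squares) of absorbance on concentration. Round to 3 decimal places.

b = r · sᵧ/sₓ = 0.995 · 0.339/3.903 = 0.086422

0.086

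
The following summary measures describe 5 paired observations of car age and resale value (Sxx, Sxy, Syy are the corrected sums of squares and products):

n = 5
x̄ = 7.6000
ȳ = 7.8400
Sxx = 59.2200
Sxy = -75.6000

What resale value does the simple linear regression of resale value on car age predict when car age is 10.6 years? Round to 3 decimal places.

b = Sxy/Sxx = -75.6/59.22 = -1.276596
a = ȳ − b·x̄ = 7.84 − (-1.276596)·7.6 = 17.542128
ŷ(10.6) = a + b·10.6 = 17.542128 + (-1.276596)·10.6 = 4.010213

4.010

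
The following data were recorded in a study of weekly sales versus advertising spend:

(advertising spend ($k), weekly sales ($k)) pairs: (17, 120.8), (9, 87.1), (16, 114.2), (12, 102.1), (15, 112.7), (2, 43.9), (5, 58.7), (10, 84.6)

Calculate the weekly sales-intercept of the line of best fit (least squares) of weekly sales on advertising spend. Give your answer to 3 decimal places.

35.355

n = 8, Σx = 86, Σy = 724.1, Σxy = 8807.7, Σx² = 1124
Sxx = Σx² − (Σx)²/n = 1124 − 924.5 = 199.5
Sxy = Σxy − (Σx)(Σy)/n = 8807.7 − 7784.075 = 1023.625
b = Sxy/Sxx = 1023.625/199.5 = 5.130952
a = ȳ − b·x̄ = 90.5125 − 5.130952·10.75 = 35.354762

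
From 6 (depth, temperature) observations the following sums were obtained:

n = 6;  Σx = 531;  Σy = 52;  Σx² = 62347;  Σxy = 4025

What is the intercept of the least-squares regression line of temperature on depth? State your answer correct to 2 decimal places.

11.99

Sxx = Σx² − (Σx)²/n = 62347 − 46993.5 = 15353.5
Sxy = Σxy − (Σx)(Σy)/n = 4025 − 4602 = -577
b = Sxy/Sxx = -577/15353.5 = -0.037581
a = ȳ − b·x̄ = 8.666667 − (-0.037581)·88.5 = 11.992586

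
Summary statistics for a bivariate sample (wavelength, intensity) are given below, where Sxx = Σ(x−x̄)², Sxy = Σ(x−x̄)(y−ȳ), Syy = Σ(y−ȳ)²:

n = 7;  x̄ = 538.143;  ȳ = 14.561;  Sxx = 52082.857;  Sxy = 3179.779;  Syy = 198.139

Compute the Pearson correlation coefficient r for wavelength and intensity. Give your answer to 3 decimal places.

r = Sxy/√(Sxx·Syy) = 3179.779/√(10319645.203123) = 3179.779/3212.420459 = 0.989839

0.990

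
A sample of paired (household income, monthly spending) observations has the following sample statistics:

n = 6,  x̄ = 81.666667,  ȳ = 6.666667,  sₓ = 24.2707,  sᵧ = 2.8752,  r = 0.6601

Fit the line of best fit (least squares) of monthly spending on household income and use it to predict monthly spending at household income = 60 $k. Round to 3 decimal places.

b = r · sᵧ/sₓ = 0.6601 · 2.8752/24.2707 = 0.078198
a = ȳ − b·x̄ = 6.666667 − 0.078198·81.666667 = 0.280499
ŷ(60) = a + b·60 = 0.280499 + 0.078198·60 = 4.972378

4.972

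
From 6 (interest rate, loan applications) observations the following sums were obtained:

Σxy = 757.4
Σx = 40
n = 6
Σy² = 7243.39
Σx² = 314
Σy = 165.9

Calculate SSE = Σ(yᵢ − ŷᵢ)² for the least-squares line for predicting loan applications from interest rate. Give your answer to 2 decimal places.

Sxx = Σx² − (Σx)²/n = 314 − 266.666667 = 47.333333
Sxy = Σxy − (Σx)(Σy)/n = 757.4 − 1106 = -348.6
Syy = Σy² − (Σy)²/n = 7243.39 − 4587.135 = 2656.255
b = Sxy/Sxx = -348.6/47.333333 = -7.364789
SSE = Syy − b·Sxy = 2656.255 − (-7.364789)·(-348.6) = 88.889648

88.89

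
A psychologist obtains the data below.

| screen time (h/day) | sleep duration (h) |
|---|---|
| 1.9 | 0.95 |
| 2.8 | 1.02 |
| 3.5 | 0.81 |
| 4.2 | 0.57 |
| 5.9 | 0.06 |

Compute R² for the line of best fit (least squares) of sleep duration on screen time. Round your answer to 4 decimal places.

n = 5, Σx = 18.3, Σy = 3.41, Σxy = 10.244, Σx² = 76.15, Σy² = 2.9275
Sxx = Σx² − (Σx)²/n = 76.15 − 66.978 = 9.172
Sxy = Σxy − (Σx)(Σy)/n = 10.244 − 12.4806 = -2.2366
Syy = Σy² − (Σy)²/n = 2.9275 − 2.32562 = 0.60188
R² = Sxy²/(Sxx·Syy) = (-2.2366)²/(9.172·0.60188) = 0.906155

0.9062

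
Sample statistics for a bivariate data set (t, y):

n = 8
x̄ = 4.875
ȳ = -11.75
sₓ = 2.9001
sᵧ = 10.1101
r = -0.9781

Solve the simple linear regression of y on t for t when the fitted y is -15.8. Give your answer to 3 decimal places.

b = r · sᵧ/sₓ = -0.9781 · 10.1101/2.9001 = -3.409775
a = ȳ − b·x̄ = -11.75 − (-3.409775)·4.875 = 4.872654
Set a + b·x = -15.8: x = (-15.8 − 4.872654) / (-3.409775) = 6.062762

6.063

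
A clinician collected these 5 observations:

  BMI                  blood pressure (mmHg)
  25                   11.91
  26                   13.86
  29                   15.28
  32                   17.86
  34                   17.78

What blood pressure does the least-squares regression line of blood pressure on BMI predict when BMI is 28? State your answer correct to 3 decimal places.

n = 5, Σx = 146, Σy = 76.69, Σxy = 2277.27, Σx² = 4322
Sxx = Σx² − (Σx)²/n = 4322 − 4263.2 = 58.8
Sxy = Σxy − (Σx)(Σy)/n = 2277.27 − 2239.348 = 37.922
b = Sxy/Sxx = 37.922/58.8 = 0.644932
a = ȳ − b·x̄ = 15.338 − 0.644932·29.2 = -3.494014
ŷ(28) = a + b·28 = -3.494014 + 0.644932·28 = 14.564082

14.564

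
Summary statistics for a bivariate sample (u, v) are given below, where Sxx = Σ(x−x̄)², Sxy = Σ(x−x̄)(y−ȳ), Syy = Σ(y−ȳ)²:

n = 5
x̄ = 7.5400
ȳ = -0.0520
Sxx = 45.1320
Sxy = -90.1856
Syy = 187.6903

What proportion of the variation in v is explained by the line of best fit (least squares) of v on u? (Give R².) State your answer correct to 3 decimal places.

0.960

R² = Sxy²/(Sxx·Syy) = (-90.1856)²/(45.132·187.6903) = 0.960170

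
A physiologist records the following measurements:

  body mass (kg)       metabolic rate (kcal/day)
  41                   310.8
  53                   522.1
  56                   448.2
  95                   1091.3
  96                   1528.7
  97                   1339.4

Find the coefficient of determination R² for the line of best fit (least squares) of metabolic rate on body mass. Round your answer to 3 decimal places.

n = 6, Σx = 438, Σy = 5240.5, Σxy = 445863.8, Σx² = 35276, Σy² = 5891920.03
Sxx = Σx² − (Σx)²/n = 35276 − 31974 = 3302
Sxy = Σxy − (Σx)(Σy)/n = 445863.8 − 382556.5 = 63307.3
Syy = Σy² − (Σy)²/n = 5891920.03 − 4577140.041667 = 1314779.988333
R² = Sxy²/(Sxx·Syy) = (63307.3)²/(3302·1314779.988333) = 0.923161

0.923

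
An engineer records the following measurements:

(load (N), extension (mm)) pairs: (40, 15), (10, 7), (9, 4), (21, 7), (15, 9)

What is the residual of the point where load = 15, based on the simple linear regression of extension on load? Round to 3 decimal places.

n = 5, Σx = 95, Σy = 42, Σxy = 988, Σx² = 2447
Sxx = Σx² − (Σx)²/n = 2447 − 1805 = 642
Sxy = Σxy − (Σx)(Σy)/n = 988 − 798 = 190
b = Sxy/Sxx = 190/642 = 0.295950
a = ȳ − b·x̄ = 8.4 − 0.295950·19 = 2.776947
ŷ(15) = 2.776947 + 0.295950·15 = 7.216199
residual = y − ŷ = 9 − 7.216199 = 1.783801

1.784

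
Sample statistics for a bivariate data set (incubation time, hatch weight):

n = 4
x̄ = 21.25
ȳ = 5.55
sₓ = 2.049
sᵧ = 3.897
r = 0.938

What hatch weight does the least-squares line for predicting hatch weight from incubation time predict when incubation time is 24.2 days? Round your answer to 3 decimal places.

10.813

b = r · sᵧ/sₓ = 0.938 · 3.897/2.049 = 1.783985
a = ȳ − b·x̄ = 5.55 − 1.783985·21.25 = -32.359689
ŷ(24.2) = a + b·24.2 = -32.359689 + 1.783985·24.2 = 10.812757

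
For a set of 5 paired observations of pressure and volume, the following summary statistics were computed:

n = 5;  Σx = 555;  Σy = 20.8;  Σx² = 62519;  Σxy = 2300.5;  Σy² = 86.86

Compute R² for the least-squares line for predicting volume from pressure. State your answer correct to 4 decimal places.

0.2270

Sxx = Σx² − (Σx)²/n = 62519 − 61605 = 914
Sxy = Σxy − (Σx)(Σy)/n = 2300.5 − 2308.8 = -8.3
Syy = Σy² − (Σy)²/n = 86.86 − 86.528 = 0.332
R² = Sxy²/(Sxx·Syy) = (-8.3)²/(914·0.332) = 0.227024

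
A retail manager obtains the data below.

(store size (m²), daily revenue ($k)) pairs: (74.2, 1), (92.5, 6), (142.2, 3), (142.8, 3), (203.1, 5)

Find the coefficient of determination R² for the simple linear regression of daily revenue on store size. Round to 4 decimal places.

n = 5, Σx = 654.8, Σy = 18, Σxy = 2499.7, Σx² = 95924.18, Σy² = 80
Sxx = Σx² − (Σx)²/n = 95924.18 − 85752.608 = 10171.572
Sxy = Σxy − (Σx)(Σy)/n = 2499.7 − 2357.28 = 142.42
Syy = Σy² − (Σy)²/n = 80 − 64.8 = 15.2
R² = Sxy²/(Sxx·Syy) = (142.42)²/(10171.572·15.2) = 0.131193

0.1312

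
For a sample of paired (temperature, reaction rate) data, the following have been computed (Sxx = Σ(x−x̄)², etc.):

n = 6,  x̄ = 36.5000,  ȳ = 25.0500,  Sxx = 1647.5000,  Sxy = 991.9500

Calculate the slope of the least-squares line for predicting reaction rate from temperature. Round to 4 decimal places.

b = Sxy/Sxx = 991.95/1647.5 = 0.602094

0.6021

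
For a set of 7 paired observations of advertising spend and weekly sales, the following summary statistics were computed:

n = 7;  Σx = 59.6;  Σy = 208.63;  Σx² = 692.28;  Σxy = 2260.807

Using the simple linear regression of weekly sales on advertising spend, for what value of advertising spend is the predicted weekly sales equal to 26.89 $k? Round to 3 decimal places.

7.402

Sxx = Σx² − (Σx)²/n = 692.28 − 507.451429 = 184.828571
Sxy = Σxy − (Σx)(Σy)/n = 2260.807 − 1776.335429 = 484.471571
b = Sxy/Sxx = 484.471571/184.828571 = 2.621194
a = ȳ − b·x̄ = 29.804286 − 2.621194·8.514286 = 7.486690
Set a + b·x = 26.89: x = (26.89 − 7.486690) / 2.621194 = 7.402470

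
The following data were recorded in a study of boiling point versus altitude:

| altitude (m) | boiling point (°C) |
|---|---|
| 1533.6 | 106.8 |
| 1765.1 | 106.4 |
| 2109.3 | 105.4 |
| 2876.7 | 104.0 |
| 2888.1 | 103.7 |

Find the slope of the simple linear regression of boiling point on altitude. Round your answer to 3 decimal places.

n = 5, Σx = 11172.8, Σy = 526.3, Σxy = 1172588.11, Σx² = 26533177.96
Sxx = Σx² − (Σx)²/n = 26533177.96 − 24966291.968 = 1566885.992
Sxy = Σxy − (Σx)(Σy)/n = 1172588.11 − 1176048.928 = -3460.818
b = Sxy/Sxx = -3460.818/1566885.992 = -0.002209

-0.002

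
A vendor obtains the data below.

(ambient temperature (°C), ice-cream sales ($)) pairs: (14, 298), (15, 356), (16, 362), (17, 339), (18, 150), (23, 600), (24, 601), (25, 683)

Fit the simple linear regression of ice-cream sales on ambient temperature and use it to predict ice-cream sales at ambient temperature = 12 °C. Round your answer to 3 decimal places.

n = 8, Σx = 152, Σy = 3389, Σxy = 69066, Σx² = 3020
Sxx = Σx² − (Σx)²/n = 3020 − 2888 = 132
Sxy = Σxy − (Σx)(Σy)/n = 69066 − 64391 = 4675
b = Sxy/Sxx = 4675/132 = 35.416667
a = ȳ − b·x̄ = 423.625 − 35.416667·19 = -249.291667
ŷ(12) = a + b·12 = -249.291667 + 35.416667·12 = 175.708333

175.708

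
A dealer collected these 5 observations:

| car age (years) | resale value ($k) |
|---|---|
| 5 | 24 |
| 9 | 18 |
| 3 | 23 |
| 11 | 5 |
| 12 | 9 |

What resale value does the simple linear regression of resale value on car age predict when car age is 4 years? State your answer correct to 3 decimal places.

n = 5, Σx = 40, Σy = 79, Σxy = 514, Σx² = 380
Sxx = Σx² − (Σx)²/n = 380 − 320 = 60
Sxy = Σxy − (Σx)(Σy)/n = 514 − 632 = -118
b = Sxy/Sxx = -118/60 = -1.966667
a = ȳ − b·x̄ = 15.8 − (-1.966667)·8 = 31.533333
ŷ(4) = a + b·4 = 31.533333 + (-1.966667)·4 = 23.666667

23.667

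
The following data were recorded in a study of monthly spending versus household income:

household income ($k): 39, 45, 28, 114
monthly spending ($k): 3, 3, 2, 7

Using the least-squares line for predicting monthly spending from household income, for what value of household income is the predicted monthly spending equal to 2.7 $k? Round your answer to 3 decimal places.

37.990

n = 4, Σx = 226, Σy = 15, Σxy = 1106, Σx² = 17326
Sxx = Σx² − (Σx)²/n = 17326 − 12769 = 4557
Sxy = Σxy − (Σx)(Σy)/n = 1106 − 847.5 = 258.5
b = Sxy/Sxx = 258.5/4557 = 0.056726
a = ȳ − b·x̄ = 3.75 − 0.056726·56.5 = 0.544986
Set a + b·x = 2.7: x = (2.7 − 0.544986) / 0.056726 = 37.989942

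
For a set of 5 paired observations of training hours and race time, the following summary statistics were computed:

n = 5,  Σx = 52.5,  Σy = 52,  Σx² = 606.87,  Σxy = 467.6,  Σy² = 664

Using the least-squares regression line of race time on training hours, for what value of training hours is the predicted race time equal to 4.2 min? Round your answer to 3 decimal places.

Sxx = Σx² − (Σx)²/n = 606.87 − 551.25 = 55.62
Sxy = Σxy − (Σx)(Σy)/n = 467.6 − 546 = -78.4
b = Sxy/Sxx = -78.4/55.62 = -1.409565
a = ȳ − b·x̄ = 10.4 − (-1.409565)·10.5 = 25.200431
Set a + b·x = 4.2: x = (4.2 − 25.200431) / (-1.409565) = 14.898520

14.899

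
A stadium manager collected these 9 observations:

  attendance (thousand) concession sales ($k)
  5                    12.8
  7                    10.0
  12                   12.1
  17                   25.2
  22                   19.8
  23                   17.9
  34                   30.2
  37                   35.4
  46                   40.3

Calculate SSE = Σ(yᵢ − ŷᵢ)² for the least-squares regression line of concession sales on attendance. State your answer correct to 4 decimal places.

99.7039

n = 9, Σx = 203, Σy = 203.7, Σxy = 5745.3, Σx² = 6161, Σy² = 5547.03
Sxx = Σx² − (Σx)²/n = 6161 − 4578.777778 = 1582.222222
Sxy = Σxy − (Σx)(Σy)/n = 5745.3 − 4594.566667 = 1150.733333
Syy = Σy² − (Σy)²/n = 5547.03 − 4610.41 = 936.62
b = Sxy/Sxx = 1150.733333/1582.222222 = 0.727289
SSE = Syy − b·Sxy = 936.62 − 0.727289·1150.733333 = 99.703930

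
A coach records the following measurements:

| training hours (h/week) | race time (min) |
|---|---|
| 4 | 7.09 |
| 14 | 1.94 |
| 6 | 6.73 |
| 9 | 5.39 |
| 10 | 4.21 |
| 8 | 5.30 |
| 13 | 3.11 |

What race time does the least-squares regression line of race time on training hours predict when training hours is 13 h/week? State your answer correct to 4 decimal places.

n = 7, Σx = 64, Σy = 33.77, Σxy = 269.34, Σx² = 662
Sxx = Σx² − (Σx)²/n = 662 − 585.142857 = 76.857143
Sxy = Σxy − (Σx)(Σy)/n = 269.34 − 308.754286 = -39.414286
b = Sxy/Sxx = -39.414286/76.857143 = -0.512825
a = ȳ − b·x̄ = 4.824286 − (-0.512825)·9.142857 = 9.512974
ŷ(13) = a + b·13 = 9.512974 + (-0.512825)·13 = 2.846245

2.8462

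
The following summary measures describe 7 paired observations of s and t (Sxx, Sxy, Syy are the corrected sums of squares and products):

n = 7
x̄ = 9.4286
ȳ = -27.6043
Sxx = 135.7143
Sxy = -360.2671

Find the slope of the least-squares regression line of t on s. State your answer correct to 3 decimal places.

-2.655

b = Sxy/Sxx = -360.2671/135.7143 = -2.654599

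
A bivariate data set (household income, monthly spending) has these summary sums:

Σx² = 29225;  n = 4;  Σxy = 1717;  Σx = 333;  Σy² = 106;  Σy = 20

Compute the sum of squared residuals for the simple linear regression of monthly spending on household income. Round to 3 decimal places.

4.201

Sxx = Σx² − (Σx)²/n = 29225 − 27722.25 = 1502.75
Sxy = Σxy − (Σx)(Σy)/n = 1717 − 1665 = 52
Syy = Σy² − (Σy)²/n = 106 − 100 = 6
b = Sxy/Sxx = 52/1502.75 = 0.034603
SSE = Syy − b·Sxy = 6 − 0.034603·52 = 4.200632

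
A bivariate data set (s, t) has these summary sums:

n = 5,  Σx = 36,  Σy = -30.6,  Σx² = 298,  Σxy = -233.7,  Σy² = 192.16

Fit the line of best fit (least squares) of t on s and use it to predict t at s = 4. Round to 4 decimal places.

-5.0165

Sxx = Σx² − (Σx)²/n = 298 − 259.2 = 38.8
Sxy = Σxy − (Σx)(Σy)/n = -233.7 − (-220.32) = -13.38
b = Sxy/Sxx = -13.38/38.8 = -0.344845
a = ȳ − b·x̄ = -6.12 − (-0.344845)·7.2 = -3.637113
ŷ(4) = a + b·4 = -3.637113 + (-0.344845)·4 = -5.016495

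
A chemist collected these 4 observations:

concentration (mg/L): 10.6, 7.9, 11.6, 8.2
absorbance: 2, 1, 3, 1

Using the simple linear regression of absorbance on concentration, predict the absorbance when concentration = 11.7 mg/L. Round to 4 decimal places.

n = 4, Σx = 38.3, Σy = 7, Σxy = 72.1, Σx² = 376.57
Sxx = Σx² − (Σx)²/n = 376.57 − 366.7225 = 9.8475
Sxy = Σxy − (Σx)(Σy)/n = 72.1 − 67.025 = 5.075
b = Sxy/Sxx = 5.075/9.8475 = 0.515359
a = ȳ − b·x̄ = 1.75 − 0.515359·9.575 = -3.184565
ŷ(11.7) = a + b·11.7 = -3.184565 + 0.515359·11.7 = 2.845138

2.8451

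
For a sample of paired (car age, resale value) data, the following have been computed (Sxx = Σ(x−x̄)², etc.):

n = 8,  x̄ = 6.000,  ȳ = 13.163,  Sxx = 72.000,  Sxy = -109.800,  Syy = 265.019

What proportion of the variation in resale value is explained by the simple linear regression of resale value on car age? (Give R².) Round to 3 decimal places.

0.632

R² = Sxy²/(Sxx·Syy) = (-109.8)²/(72·265.019) = 0.631823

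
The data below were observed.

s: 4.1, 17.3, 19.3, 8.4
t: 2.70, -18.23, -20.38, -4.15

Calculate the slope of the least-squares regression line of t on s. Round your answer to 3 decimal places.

-1.539

n = 4, Σx = 49.1, Σy = -40.06, Σxy = -732.503, Σx² = 759.15
Sxx = Σx² − (Σx)²/n = 759.15 − 602.7025 = 156.4475
Sxy = Σxy − (Σx)(Σy)/n = -732.503 − (-491.7365) = -240.7665
b = Sxy/Sxx = -240.7665/156.4475 = -1.538960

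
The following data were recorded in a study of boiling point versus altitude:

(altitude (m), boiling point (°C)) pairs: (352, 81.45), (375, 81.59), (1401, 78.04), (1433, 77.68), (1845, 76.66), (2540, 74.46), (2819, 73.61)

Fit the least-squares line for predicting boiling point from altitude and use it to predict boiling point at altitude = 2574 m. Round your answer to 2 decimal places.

n = 7, Σx = 10765, Σy = 543.49, Σxy = 817988.82, Σx² = 22083205
Sxx = Σx² − (Σx)²/n = 22083205 − 16555032.142857 = 5528172.857143
Sxy = Σxy − (Σx)(Σy)/n = 817988.82 − 835809.978571 = -17821.158571
b = Sxy/Sxx = -17821.158571/5528172.857143 = -0.003224
a = ȳ − b·x̄ = 77.641429 − (-0.003224)·1537.857143 = 82.599015
ŷ(2574) = a + b·2574 = 82.599015 + (-0.003224)·2574 = 74.301217

74.30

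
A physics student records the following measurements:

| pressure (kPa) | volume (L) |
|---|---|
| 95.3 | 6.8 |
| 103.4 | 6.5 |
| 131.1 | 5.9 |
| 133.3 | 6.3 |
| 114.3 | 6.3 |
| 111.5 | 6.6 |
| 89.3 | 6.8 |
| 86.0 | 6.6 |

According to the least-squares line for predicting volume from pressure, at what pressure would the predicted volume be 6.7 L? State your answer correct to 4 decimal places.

n = 8, Σx = 864.2, Σy = 51.8, Σxy = 5564.25, Σx² = 95596.98
Sxx = Σx² − (Σx)²/n = 95596.98 − 93355.205 = 2241.775
Sxy = Σxy − (Σx)(Σy)/n = 5564.25 − 5595.695 = -31.445
b = Sxy/Sxx = -31.445/2241.775 = -0.014027
a = ȳ − b·x̄ = 6.475 − (-0.014027)·108.025 = 7.990248
Set a + b·x = 6.7: x = (6.7 − 7.990248) / (-0.014027) = 91.984314

91.9843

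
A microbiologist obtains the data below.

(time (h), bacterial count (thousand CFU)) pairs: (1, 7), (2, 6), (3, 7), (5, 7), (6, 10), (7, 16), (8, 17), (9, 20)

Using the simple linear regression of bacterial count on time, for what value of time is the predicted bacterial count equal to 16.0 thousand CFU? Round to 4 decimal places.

7.8735

n = 8, Σx = 41, Σy = 90, Σxy = 563, Σx² = 269
Sxx = Σx² − (Σx)²/n = 269 − 210.125 = 58.875
Sxy = Σxy − (Σx)(Σy)/n = 563 − 461.25 = 101.75
b = Sxy/Sxx = 101.75/58.875 = 1.728238
a = ȳ − b·x̄ = 11.25 − 1.728238·5.125 = 2.392781
Set a + b·x = 16.0: x = (16.0 − 2.392781) / 1.728238 = 7.873464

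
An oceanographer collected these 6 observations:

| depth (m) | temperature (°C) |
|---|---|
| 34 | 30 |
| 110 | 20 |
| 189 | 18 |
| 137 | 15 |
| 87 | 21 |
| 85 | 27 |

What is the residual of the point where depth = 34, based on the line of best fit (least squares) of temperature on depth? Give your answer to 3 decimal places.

n = 6, Σx = 642, Σy = 131, Σxy = 12799, Σx² = 82540
Sxx = Σx² − (Σx)²/n = 82540 − 68694 = 13846
Sxy = Σxy − (Σx)(Σy)/n = 12799 − 14017 = -1218
b = Sxy/Sxx = -1218/13846 = -0.087968
a = ȳ − b·x̄ = 21.833333 − (-0.087968)·107 = 31.245871
ŷ(34) = 31.245871 + (-0.087968)·34 = 28.254971
residual = y − ŷ = 30 − 28.254971 = 1.745029

1.745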